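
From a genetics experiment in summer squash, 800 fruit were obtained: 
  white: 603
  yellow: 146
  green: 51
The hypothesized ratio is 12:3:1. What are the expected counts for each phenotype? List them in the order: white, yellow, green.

600, 150, 50

Under the 12:3:1 hypothesis (Σ ratio = 16, N = 800):
  white: 800 × 12/16 = 600
  yellow: 800 × 3/16 = 150
  green: 800 × 1/16 = 50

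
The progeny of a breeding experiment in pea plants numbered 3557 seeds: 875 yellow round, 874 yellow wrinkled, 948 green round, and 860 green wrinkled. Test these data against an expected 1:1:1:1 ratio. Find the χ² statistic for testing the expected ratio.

5.333

Total ratio parts = 4. Expected numbers out of 3557:
  yellow round: 3557 × 1/4 = 889.25
  yellow wrinkled: 3557 × 1/4 = 889.25
  green round: 3557 × 1/4 = 889.25
  green wrinkled: 3557 × 1/4 = 889.25
χ² = Σ (O − E)² / E
  yellow round: (875 − 889.25)² / 889.25 = 0.2284
  yellow wrinkled: (874 − 889.25)² / 889.25 = 0.2615
  green round: (948 − 889.25)² / 889.25 = 3.8814
  green wrinkled: (860 − 889.25)² / 889.25 = 0.9621
χ² = 0.2284 + 0.2615 + 3.8814 + 0.9621 = 5.3334 ≈ 5.333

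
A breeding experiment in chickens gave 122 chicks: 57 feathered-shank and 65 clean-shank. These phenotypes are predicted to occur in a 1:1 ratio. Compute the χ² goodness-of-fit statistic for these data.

The 1:1 ratio has 2 parts, so with N = 122 the expected counts are:
  feathered-shank: 122 × 1/2 = 61
  clean-shank: 122 × 1/2 = 61
χ² = Σ (O − E)² / E
  feathered-shank: (57 − 61)² / 61 = 0.2623
  clean-shank: (65 − 61)² / 61 = 0.2623
χ² = 0.2623 + 0.2623 = 0.5246 ≈ 0.525

0.525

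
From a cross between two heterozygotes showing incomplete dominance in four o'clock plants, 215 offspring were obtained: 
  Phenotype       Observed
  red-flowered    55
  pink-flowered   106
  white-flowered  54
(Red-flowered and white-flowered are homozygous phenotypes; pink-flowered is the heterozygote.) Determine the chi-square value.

With incomplete dominance, a heterozygote × heterozygote cross gives a 1:2:1 phenotypic ratio.
The 1:2:1 ratio has 4 parts, so with N = 215 the expected counts are:
  red-flowered: 215 × 1/4 = 53.75
  pink-flowered: 215 × 2/4 = 107.5
  white-flowered: 215 × 1/4 = 53.75
χ² = Σ (O − E)² / E
  red-flowered: (55 − 53.75)² / 53.75 = 0.0291
  pink-flowered: (106 − 107.5)² / 107.5 = 0.0209
  white-flowered: (54 − 53.75)² / 53.75 = 0.0012
χ² = 0.0291 + 0.0209 + 0.0012 = 0.0512 ≈ 0.051

0.051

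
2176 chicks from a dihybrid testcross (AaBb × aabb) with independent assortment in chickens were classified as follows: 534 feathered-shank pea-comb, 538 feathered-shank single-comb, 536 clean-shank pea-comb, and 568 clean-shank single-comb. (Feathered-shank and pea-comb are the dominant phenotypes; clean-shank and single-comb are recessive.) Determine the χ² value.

A dihybrid testcross with independent assortment gives a 1:1:1:1 ratio.
Expected counts for N = 2176 under a 1:1:1:1 ratio (total parts = 4):
  feathered-shank pea-comb: 2176 × 1/4 = 544
  feathered-shank single-comb: 2176 × 1/4 = 544
  clean-shank pea-comb: 2176 × 1/4 = 544
  clean-shank single-comb: 2176 × 1/4 = 544
χ² = Σ (O − E)² / E
  feathered-shank pea-comb: (534 − 544)² / 544 = 0.1838
  feathered-shank single-comb: (538 − 544)² / 544 = 0.0662
  clean-shank pea-comb: (536 − 544)² / 544 = 0.1176
  clean-shank single-comb: (568 − 544)² / 544 = 1.0588
χ² = 0.1838 + 0.0662 + 0.1176 + 1.0588 = 1.4264 ≈ 1.426

1.426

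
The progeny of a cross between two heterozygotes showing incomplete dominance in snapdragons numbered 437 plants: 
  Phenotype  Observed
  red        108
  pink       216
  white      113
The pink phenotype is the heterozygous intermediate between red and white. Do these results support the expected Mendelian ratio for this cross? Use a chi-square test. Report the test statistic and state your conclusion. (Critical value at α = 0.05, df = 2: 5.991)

0.172; consistent

With incomplete dominance, a heterozygote × heterozygote cross gives a 1:2:1 phenotypic ratio.
Expected counts for N = 437 under a 1:2:1 ratio (total parts = 4):
  red: 437 × 1/4 = 109.25
  pink: 437 × 2/4 = 218.5
  white: 437 × 1/4 = 109.25
χ² = Σ (O − E)² / E
  red: (108 − 109.25)² / 109.25 = 0.0143
  pink: (216 − 218.5)² / 218.5 = 0.0286
  white: (113 − 109.25)² / 109.25 = 0.1287
χ² = 0.0143 + 0.0286 + 0.1287 = 0.1716 ≈ 0.172
Degrees of freedom = 3 − 1 = 2; critical value at α = 0.05 is 5.991.
Since 0.172 < 5.991, we fail to reject the null hypothesis — the data are consistent with the 1:2:1 ratio.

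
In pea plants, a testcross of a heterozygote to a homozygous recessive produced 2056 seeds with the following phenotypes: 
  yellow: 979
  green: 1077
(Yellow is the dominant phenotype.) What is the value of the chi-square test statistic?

4.671

A testcross of a heterozygote (Aa × aa) gives a 1:1 phenotypic ratio.
Total ratio parts = 2. Expected numbers out of 2056:
  yellow: 2056 × 1/2 = 1028
  green: 2056 × 1/2 = 1028
χ² = Σ (O − E)² / E
  yellow: (979 − 1028)² / 1028 = 2.3356
  green: (1077 − 1028)² / 1028 = 2.3356
χ² = 2.3356 + 2.3356 = 4.6712 ≈ 4.671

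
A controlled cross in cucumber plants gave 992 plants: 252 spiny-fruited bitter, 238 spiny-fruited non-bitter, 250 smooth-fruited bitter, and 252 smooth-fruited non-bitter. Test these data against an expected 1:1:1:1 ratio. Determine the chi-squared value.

Under the 1:1:1:1 hypothesis (Σ ratio = 4, N = 992):
  spiny-fruited bitter: 992 × 1/4 = 248
  spiny-fruited non-bitter: 992 × 1/4 = 248
  smooth-fruited bitter: 992 × 1/4 = 248
  smooth-fruited non-bitter: 992 × 1/4 = 248
χ² = Σ (O − E)² / E
  spiny-fruited bitter: (252 − 248)² / 248 = 0.0645
  spiny-fruited non-bitter: (238 − 248)² / 248 = 0.4032
  smooth-fruited bitter: (250 − 248)² / 248 = 0.0161
  smooth-fruited non-bitter: (252 − 248)² / 248 = 0.0645
χ² = 0.0645 + 0.4032 + 0.0161 + 0.0645 = 0.5483 ≈ 0.548

0.548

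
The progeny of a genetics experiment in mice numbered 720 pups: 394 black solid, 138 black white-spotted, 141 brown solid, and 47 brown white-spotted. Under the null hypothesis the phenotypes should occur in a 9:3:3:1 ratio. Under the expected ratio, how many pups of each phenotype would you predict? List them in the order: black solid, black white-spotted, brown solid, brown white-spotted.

Expected counts for N = 720 under a 9:3:3:1 ratio (total parts = 16):
  black solid: 720 × 9/16 = 405
  black white-spotted: 720 × 3/16 = 135
  brown solid: 720 × 3/16 = 135
  brown white-spotted: 720 × 1/16 = 45

405, 135, 135, 45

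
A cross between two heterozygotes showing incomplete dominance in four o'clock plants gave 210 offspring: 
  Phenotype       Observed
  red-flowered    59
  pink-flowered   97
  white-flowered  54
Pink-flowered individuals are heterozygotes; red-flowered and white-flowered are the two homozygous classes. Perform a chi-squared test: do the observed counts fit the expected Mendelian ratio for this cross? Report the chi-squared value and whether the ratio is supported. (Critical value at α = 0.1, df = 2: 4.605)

1.457; consistent

With incomplete dominance, a heterozygote × heterozygote cross gives a 1:2:1 phenotypic ratio.
Under the 1:2:1 hypothesis (Σ ratio = 4, N = 210):
  red-flowered: 210 × 1/4 = 52.5
  pink-flowered: 210 × 2/4 = 105
  white-flowered: 210 × 1/4 = 52.5
χ² = Σ (O − E)² / E
  red-flowered: (59 − 52.5)² / 52.5 = 0.8048
  pink-flowered: (97 − 105)² / 105 = 0.6095
  white-flowered: (54 − 52.5)² / 52.5 = 0.0429
χ² = 0.8048 + 0.6095 + 0.0429 = 1.4572 ≈ 1.457
Degrees of freedom = 3 − 1 = 2; critical value at α = 0.1 is 4.605.
Since 1.457 < 4.605, we fail to reject the null hypothesis — the data are consistent with the 1:2:1 ratio.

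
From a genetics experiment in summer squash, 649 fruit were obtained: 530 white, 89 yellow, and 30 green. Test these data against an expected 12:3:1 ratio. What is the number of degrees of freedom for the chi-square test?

A goodness-of-fit test with 3 phenotype classes has df = 3 − 1 = 2.

2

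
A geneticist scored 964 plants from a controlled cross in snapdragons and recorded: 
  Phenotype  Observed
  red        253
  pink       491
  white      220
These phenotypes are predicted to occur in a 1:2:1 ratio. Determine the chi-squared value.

Total ratio parts = 4. Expected numbers out of 964:
  red: 964 × 1/4 = 241
  pink: 964 × 2/4 = 482
  white: 964 × 1/4 = 241
χ² = Σ (O − E)² / E
  red: (253 − 241)² / 241 = 0.5975
  pink: (491 − 482)² / 482 = 0.1680
  white: (220 − 241)² / 241 = 1.8299
χ² = 0.5975 + 0.1680 + 1.8299 = 2.5954 ≈ 2.595

2.595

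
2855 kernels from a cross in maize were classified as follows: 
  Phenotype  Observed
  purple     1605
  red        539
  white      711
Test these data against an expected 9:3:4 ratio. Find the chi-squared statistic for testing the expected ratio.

The 9:3:4 ratio has 16 parts, so with N = 2855 the expected counts are:
  purple: 2855 × 9/16 = 1605.9375
  red: 2855 × 3/16 = 535.3125
  white: 2855 × 4/16 = 713.75
χ² = Σ (O − E)² / E
  purple: (1605 − 1605.9375)² / 1605.9375 = 0.0005
  red: (539 − 535.3125)² / 535.3125 = 0.0254
  white: (711 − 713.75)² / 713.75 = 0.0106
χ² = 0.0005 + 0.0254 + 0.0106 = 0.0365 ≈ 0.037

0.037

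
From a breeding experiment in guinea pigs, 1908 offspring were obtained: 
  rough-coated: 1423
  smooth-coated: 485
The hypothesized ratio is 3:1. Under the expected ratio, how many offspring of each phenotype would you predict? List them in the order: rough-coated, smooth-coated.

Under the 3:1 hypothesis (Σ ratio = 4, N = 1908):
  rough-coated: 1908 × 3/4 = 1431
  smooth-coated: 1908 × 1/4 = 477

1431, 477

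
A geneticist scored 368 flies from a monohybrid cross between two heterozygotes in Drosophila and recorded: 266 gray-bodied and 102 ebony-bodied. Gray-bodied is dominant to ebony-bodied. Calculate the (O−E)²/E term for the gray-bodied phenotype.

For a monohybrid cross between heterozygotes with complete dominance, the expected phenotypic ratio is 3:1.
Under the 3:1 hypothesis (Σ ratio = 4, N = 368):
  gray-bodied: 368 × 3/4 = 276
  ebony-bodied: 368 × 1/4 = 92
Contribution of gray-bodied: (266 − 276)² / 276 = 0.3623

0.362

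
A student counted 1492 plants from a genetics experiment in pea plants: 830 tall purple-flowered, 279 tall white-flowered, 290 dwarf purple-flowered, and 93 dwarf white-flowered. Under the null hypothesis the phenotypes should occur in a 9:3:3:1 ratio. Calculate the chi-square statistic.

The 9:3:3:1 ratio has 16 parts, so with N = 1492 the expected counts are:
  tall purple-flowered: 1492 × 9/16 = 839.25
  tall white-flowered: 1492 × 3/16 = 279.75
  dwarf purple-flowered: 1492 × 3/16 = 279.75
  dwarf white-flowered: 1492 × 1/16 = 93.25
χ² = Σ (O − E)² / E
  tall purple-flowered: (830 − 839.25)² / 839.25 = 0.1020
  tall white-flowered: (279 − 279.75)² / 279.75 = 0.0020
  dwarf purple-flowered: (290 − 279.75)² / 279.75 = 0.3756
  dwarf white-flowered: (93 − 93.25)² / 93.25 = 0.0007
χ² = 0.1020 + 0.0020 + 0.3756 + 0.0007 = 0.4803 ≈ 0.480

0.480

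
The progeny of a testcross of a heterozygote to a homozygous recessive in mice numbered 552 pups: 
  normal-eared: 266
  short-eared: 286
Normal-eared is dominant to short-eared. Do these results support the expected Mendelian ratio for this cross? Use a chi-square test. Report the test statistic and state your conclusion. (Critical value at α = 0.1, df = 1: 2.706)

A testcross of a heterozygote (Aa × aa) gives a 1:1 phenotypic ratio.
Total ratio parts = 2. Expected numbers out of 552:
  normal-eared: 552 × 1/2 = 276
  short-eared: 552 × 1/2 = 276
χ² = Σ (O − E)² / E
  normal-eared: (266 − 276)² / 276 = 0.3623
  short-eared: (286 − 276)² / 276 = 0.3623
χ² = 0.3623 + 0.3623 = 0.7246 ≈ 0.725
Degrees of freedom = 2 − 1 = 1; critical value at α = 0.1 is 2.706.
Since 0.725 < 2.706, we fail to reject the null hypothesis — the data are consistent with the 1:1 ratio.

0.725; consistent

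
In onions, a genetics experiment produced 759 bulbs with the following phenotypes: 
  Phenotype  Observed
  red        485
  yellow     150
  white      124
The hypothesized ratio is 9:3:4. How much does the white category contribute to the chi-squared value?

22.783

Total ratio parts = 16. Expected numbers out of 759:
  red: 759 × 9/16 = 426.9375
  yellow: 759 × 3/16 = 142.3125
  white: 759 × 4/16 = 189.75
Contribution of white: (124 − 189.75)² / 189.75 = 22.7829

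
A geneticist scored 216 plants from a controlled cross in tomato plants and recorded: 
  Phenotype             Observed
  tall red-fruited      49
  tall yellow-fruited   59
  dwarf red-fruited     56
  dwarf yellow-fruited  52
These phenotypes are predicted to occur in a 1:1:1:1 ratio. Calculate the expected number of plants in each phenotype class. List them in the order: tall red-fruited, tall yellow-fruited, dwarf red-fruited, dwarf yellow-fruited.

54, 54, 54, 54

Expected counts for N = 216 under a 1:1:1:1 ratio (total parts = 4):
  tall red-fruited: 216 × 1/4 = 54
  tall yellow-fruited: 216 × 1/4 = 54
  dwarf red-fruited: 216 × 1/4 = 54
  dwarf yellow-fruited: 216 × 1/4 = 54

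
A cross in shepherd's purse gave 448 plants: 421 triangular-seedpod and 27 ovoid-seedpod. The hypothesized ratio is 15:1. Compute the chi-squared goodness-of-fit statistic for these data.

Under the 15:1 hypothesis (Σ ratio = 16, N = 448):
  triangular-seedpod: 448 × 15/16 = 420
  ovoid-seedpod: 448 × 1/16 = 28
χ² = Σ (O − E)² / E
  triangular-seedpod: (421 − 420)² / 420 = 0.0024
  ovoid-seedpod: (27 − 28)² / 28 = 0.0357
χ² = 0.0024 + 0.0357 = 0.0381 ≈ 0.038

0.038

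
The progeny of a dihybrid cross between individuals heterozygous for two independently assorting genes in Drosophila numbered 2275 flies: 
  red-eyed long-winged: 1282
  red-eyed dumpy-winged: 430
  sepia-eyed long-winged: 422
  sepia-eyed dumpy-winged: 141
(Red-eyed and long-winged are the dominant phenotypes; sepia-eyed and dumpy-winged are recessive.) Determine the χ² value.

0.091

A dihybrid F₂ with independent assortment and complete dominance at both loci gives a 9:3:3:1 phenotypic ratio.
Expected counts for N = 2275 under a 9:3:3:1 ratio (total parts = 16):
  red-eyed long-winged: 2275 × 9/16 = 1279.6875
  red-eyed dumpy-winged: 2275 × 3/16 = 426.5625
  sepia-eyed long-winged: 2275 × 3/16 = 426.5625
  sepia-eyed dumpy-winged: 2275 × 1/16 = 142.1875
χ² = Σ (O − E)² / E
  red-eyed long-winged: (1282 − 1279.6875)² / 1279.6875 = 0.0042
  red-eyed dumpy-winged: (430 − 426.5625)² / 426.5625 = 0.0277
  sepia-eyed long-winged: (422 − 426.5625)² / 426.5625 = 0.0488
  sepia-eyed dumpy-winged: (141 − 142.1875)² / 142.1875 = 0.0099
χ² = 0.0042 + 0.0277 + 0.0488 + 0.0099 = 0.0906 ≈ 0.091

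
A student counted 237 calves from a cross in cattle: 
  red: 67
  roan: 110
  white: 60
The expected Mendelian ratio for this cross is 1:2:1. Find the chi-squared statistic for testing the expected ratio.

1.633

Total ratio parts = 4. Expected numbers out of 237:
  red: 237 × 1/4 = 59.25
  roan: 237 × 2/4 = 118.5
  white: 237 × 1/4 = 59.25
χ² = Σ (O − E)² / E
  red: (67 − 59.25)² / 59.25 = 1.0137
  roan: (110 − 118.5)² / 118.5 = 0.6097
  white: (60 − 59.25)² / 59.25 = 0.0095
χ² = 1.0137 + 0.6097 + 0.0095 = 1.6329 ≈ 1.633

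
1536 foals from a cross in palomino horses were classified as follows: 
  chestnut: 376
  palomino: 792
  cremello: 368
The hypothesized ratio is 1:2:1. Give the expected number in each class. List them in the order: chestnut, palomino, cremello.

384, 768, 384

The 1:2:1 ratio has 4 parts, so with N = 1536 the expected counts are:
  chestnut: 1536 × 1/4 = 384
  palomino: 1536 × 2/4 = 768
  cremello: 1536 × 1/4 = 384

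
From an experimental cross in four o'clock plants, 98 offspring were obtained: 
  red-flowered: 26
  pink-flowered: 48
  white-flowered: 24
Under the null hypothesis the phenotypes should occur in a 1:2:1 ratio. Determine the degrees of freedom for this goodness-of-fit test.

A goodness-of-fit test with 3 phenotype classes has df = 3 − 1 = 2.

2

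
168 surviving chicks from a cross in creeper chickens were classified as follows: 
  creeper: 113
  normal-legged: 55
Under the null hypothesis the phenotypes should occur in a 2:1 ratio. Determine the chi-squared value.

0.027

The 2:1 ratio has 3 parts, so with N = 168 the expected counts are:
  creeper: 168 × 2/3 = 112
  normal-legged: 168 × 1/3 = 56
χ² = Σ (O − E)² / E
  creeper: (113 − 112)² / 112 = 0.0089
  normal-legged: (55 − 56)² / 56 = 0.0179
χ² = 0.0089 + 0.0179 = 0.0268 ≈ 0.027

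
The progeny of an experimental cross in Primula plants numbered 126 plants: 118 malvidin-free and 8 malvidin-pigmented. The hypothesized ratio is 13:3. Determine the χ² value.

Under the 13:3 hypothesis (Σ ratio = 16, N = 126):
  malvidin-free: 126 × 13/16 = 102.375
  malvidin-pigmented: 126 × 3/16 = 23.625
χ² = Σ (O − E)² / E
  malvidin-free: (118 − 102.375)² / 102.375 = 2.3848
  malvidin-pigmented: (8 − 23.625)² / 23.625 = 10.3340
χ² = 2.3848 + 10.3340 = 12.7188 ≈ 12.719

12.719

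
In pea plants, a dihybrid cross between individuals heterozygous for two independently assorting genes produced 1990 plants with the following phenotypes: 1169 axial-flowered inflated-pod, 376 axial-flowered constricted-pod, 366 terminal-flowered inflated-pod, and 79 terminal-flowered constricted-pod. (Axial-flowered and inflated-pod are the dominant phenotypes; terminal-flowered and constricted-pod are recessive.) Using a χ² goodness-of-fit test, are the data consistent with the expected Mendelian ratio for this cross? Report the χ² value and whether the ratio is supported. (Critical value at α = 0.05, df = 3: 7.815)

18.912; not consistent

A dihybrid F₂ with independent assortment and complete dominance at both loci gives a 9:3:3:1 phenotypic ratio.
Under the 9:3:3:1 hypothesis (Σ ratio = 16, N = 1990):
  axial-flowered inflated-pod: 1990 × 9/16 = 1119.375
  axial-flowered constricted-pod: 1990 × 3/16 = 373.125
  terminal-flowered inflated-pod: 1990 × 3/16 = 373.125
  terminal-flowered constricted-pod: 1990 × 1/16 = 124.375
χ² = Σ (O − E)² / E
  axial-flowered inflated-pod: (1169 − 1119.375)² / 1119.375 = 2.2000
  axial-flowered constricted-pod: (376 − 373.125)² / 373.125 = 0.0222
  terminal-flowered inflated-pod: (366 − 373.125)² / 373.125 = 0.1361
  terminal-flowered constricted-pod: (79 − 124.375)² / 124.375 = 16.5539
χ² = 2.2000 + 0.0222 + 0.1361 + 16.5539 = 18.9122 ≈ 18.912
Degrees of freedom = 4 − 1 = 3; critical value at α = 0.05 is 7.815.
Since 18.912 > 7.815, we reject the null hypothesis — the data do not fit the 9:3:3:1 ratio.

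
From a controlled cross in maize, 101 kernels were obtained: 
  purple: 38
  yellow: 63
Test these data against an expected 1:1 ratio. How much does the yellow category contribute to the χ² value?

Expected counts for N = 101 under a 1:1 ratio (total parts = 2):
  purple: 101 × 1/2 = 50.5
  yellow: 101 × 1/2 = 50.5
Contribution of yellow: (63 − 50.5)² / 50.5 = 3.0941

3.094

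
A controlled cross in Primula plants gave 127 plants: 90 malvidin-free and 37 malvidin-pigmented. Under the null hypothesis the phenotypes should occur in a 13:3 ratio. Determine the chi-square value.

8.989

Total ratio parts = 16. Expected numbers out of 127:
  malvidin-free: 127 × 13/16 = 103.1875
  malvidin-pigmented: 127 × 3/16 = 23.8125
χ² = Σ (O − E)² / E
  malvidin-free: (90 − 103.1875)² / 103.1875 = 1.6854
  malvidin-pigmented: (37 − 23.8125)² / 23.8125 = 7.3033
χ² = 1.6854 + 7.3033 = 8.9887 ≈ 8.989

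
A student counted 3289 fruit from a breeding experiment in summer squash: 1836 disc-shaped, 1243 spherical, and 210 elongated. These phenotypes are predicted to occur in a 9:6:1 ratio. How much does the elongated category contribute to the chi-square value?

0.096

The 9:6:1 ratio has 16 parts, so with N = 3289 the expected counts are:
  disc-shaped: 3289 × 9/16 = 1850.0625
  spherical: 3289 × 6/16 = 1233.375
  elongated: 3289 × 1/16 = 205.5625
Contribution of elongated: (210 − 205.5625)² / 205.5625 = 0.0958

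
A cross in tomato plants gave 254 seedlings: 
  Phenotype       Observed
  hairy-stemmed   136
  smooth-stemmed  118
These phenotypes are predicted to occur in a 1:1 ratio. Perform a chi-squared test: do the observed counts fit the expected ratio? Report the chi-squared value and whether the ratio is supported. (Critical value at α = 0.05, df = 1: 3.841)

Under the 1:1 hypothesis (Σ ratio = 2, N = 254):
  hairy-stemmed: 254 × 1/2 = 127
  smooth-stemmed: 254 × 1/2 = 127
χ² = Σ (O − E)² / E
  hairy-stemmed: (136 − 127)² / 127 = 0.6378
  smooth-stemmed: (118 − 127)² / 127 = 0.6378
χ² = 0.6378 + 0.6378 = 1.2756 ≈ 1.276
Degrees of freedom = 2 − 1 = 1; critical value at α = 0.05 is 3.841.
Since 1.276 < 3.841, we fail to reject the null hypothesis — the data are consistent with the 1:1 ratio.

1.276; consistent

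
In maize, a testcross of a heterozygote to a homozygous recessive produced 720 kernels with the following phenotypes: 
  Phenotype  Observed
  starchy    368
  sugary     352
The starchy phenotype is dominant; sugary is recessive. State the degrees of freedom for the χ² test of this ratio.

1

A testcross of a heterozygote (Aa × aa) gives a 1:1 phenotypic ratio.
A goodness-of-fit test with 2 phenotype classes has df = 2 − 1 = 1.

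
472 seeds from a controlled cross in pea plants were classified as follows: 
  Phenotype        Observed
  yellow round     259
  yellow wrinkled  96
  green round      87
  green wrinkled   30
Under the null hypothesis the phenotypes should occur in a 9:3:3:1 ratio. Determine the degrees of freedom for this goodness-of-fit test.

3

A goodness-of-fit test with 4 phenotype classes has df = 4 − 1 = 3.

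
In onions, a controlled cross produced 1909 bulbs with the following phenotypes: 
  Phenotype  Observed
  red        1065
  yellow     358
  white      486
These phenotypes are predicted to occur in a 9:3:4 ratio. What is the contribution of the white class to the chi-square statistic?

0.160

Expected counts for N = 1909 under a 9:3:4 ratio (total parts = 16):
  red: 1909 × 9/16 = 1073.8125
  yellow: 1909 × 3/16 = 357.9375
  white: 1909 × 4/16 = 477.25
Contribution of white: (486 − 477.25)² / 477.25 = 0.1604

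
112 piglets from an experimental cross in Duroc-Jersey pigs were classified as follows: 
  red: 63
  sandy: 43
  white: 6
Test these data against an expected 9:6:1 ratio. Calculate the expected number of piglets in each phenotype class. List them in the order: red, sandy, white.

The 9:6:1 ratio has 16 parts, so with N = 112 the expected counts are:
  red: 112 × 9/16 = 63
  sandy: 112 × 6/16 = 42
  white: 112 × 1/16 = 7

63, 42, 7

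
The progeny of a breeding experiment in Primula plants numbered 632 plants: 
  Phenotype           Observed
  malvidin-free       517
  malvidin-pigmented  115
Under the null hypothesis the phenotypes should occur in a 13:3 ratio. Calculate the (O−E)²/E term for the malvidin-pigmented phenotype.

The 13:3 ratio has 16 parts, so with N = 632 the expected counts are:
  malvidin-free: 632 × 13/16 = 513.5
  malvidin-pigmented: 632 × 3/16 = 118.5
Contribution of malvidin-pigmented: (115 − 118.5)² / 118.5 = 0.1034

0.103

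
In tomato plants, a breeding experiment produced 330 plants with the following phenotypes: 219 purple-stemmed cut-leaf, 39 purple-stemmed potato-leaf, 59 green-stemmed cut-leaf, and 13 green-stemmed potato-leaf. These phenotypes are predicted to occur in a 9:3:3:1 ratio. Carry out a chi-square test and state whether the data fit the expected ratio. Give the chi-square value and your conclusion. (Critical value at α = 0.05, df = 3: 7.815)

Under the 9:3:3:1 hypothesis (Σ ratio = 16, N = 330):
  purple-stemmed cut-leaf: 330 × 9/16 = 185.625
  purple-stemmed potato-leaf: 330 × 3/16 = 61.875
  green-stemmed cut-leaf: 330 × 3/16 = 61.875
  green-stemmed potato-leaf: 330 × 1/16 = 20.625
χ² = Σ (O − E)² / E
  purple-stemmed cut-leaf: (219 − 185.625)² / 185.625 = 6.0008
  purple-stemmed potato-leaf: (39 − 61.875)² / 61.875 = 8.4568
  green-stemmed cut-leaf: (59 − 61.875)² / 61.875 = 0.1336
  green-stemmed potato-leaf: (13 − 20.625)² / 20.625 = 2.8189
χ² = 6.0008 + 8.4568 + 0.1336 + 2.8189 = 17.4101 ≈ 17.410
Degrees of freedom = 4 − 1 = 3; critical value at α = 0.05 is 7.815.
Since 17.410 > 7.815, we reject the null hypothesis — the data do not fit the 9:3:3:1 ratio.

17.410; not consistent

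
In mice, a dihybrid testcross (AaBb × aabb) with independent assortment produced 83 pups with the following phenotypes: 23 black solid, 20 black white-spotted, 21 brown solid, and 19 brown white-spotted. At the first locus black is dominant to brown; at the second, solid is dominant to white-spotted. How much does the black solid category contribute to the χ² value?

A dihybrid testcross with independent assortment gives a 1:1:1:1 ratio.
The 1:1:1:1 ratio has 4 parts, so with N = 83 the expected counts are:
  black solid: 83 × 1/4 = 20.75
  black white-spotted: 83 × 1/4 = 20.75
  brown solid: 83 × 1/4 = 20.75
  brown white-spotted: 83 × 1/4 = 20.75
Contribution of black solid: (23 − 20.75)² / 20.75 = 0.2440

0.244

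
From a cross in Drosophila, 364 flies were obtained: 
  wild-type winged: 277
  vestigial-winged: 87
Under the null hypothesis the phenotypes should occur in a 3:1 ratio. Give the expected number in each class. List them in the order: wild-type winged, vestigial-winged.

273, 91

Under the 3:1 hypothesis (Σ ratio = 4, N = 364):
  wild-type winged: 364 × 3/4 = 273
  vestigial-winged: 364 × 1/4 = 91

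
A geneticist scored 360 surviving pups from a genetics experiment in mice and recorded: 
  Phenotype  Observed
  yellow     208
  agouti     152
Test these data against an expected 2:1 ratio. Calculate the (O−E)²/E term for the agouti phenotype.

The 2:1 ratio has 3 parts, so with N = 360 the expected counts are:
  yellow: 360 × 2/3 = 240
  agouti: 360 × 1/3 = 120
Contribution of agouti: (152 − 120)² / 120 = 8.5333

8.533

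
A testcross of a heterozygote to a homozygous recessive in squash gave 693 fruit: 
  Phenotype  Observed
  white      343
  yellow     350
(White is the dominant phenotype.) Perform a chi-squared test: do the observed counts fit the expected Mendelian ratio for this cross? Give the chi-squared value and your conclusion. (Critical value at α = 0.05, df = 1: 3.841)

0.071; consistent

A testcross of a heterozygote (Aa × aa) gives a 1:1 phenotypic ratio.
Total ratio parts = 2. Expected numbers out of 693:
  white: 693 × 1/2 = 346.5
  yellow: 693 × 1/2 = 346.5
χ² = Σ (O − E)² / E
  white: (343 − 346.5)² / 346.5 = 0.0354
  yellow: (350 − 346.5)² / 346.5 = 0.0354
χ² = 0.0354 + 0.0354 = 0.0708 ≈ 0.071
Degrees of freedom = 2 − 1 = 1; critical value at α = 0.05 is 3.841.
Since 0.071 < 3.841, we fail to reject the null hypothesis — the data are consistent with the 1:1 ratio.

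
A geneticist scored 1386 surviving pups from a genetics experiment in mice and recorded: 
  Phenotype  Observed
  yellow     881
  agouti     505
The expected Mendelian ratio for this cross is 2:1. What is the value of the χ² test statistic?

Under the 2:1 hypothesis (Σ ratio = 3, N = 1386):
  yellow: 1386 × 2/3 = 924
  agouti: 1386 × 1/3 = 462
χ² = Σ (O − E)² / E
  yellow: (881 − 924)² / 924 = 2.0011
  agouti: (505 − 462)² / 462 = 4.0022
χ² = 2.0011 + 4.0022 = 6.0033 ≈ 6.003

6.003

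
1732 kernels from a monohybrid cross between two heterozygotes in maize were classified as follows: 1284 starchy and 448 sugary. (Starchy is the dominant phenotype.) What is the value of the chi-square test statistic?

For a monohybrid cross between heterozygotes with complete dominance, the expected phenotypic ratio is 3:1.
The 3:1 ratio has 4 parts, so with N = 1732 the expected counts are:
  starchy: 1732 × 3/4 = 1299
  sugary: 1732 × 1/4 = 433
χ² = Σ (O − E)² / E
  starchy: (1284 − 1299)² / 1299 = 0.1732
  sugary: (448 − 433)² / 433 = 0.5196
χ² = 0.1732 + 0.5196 = 0.6928 ≈ 0.693

0.693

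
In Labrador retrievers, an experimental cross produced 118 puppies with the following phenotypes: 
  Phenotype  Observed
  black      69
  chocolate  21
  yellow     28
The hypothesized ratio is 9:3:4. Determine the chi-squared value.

The 9:3:4 ratio has 16 parts, so with N = 118 the expected counts are:
  black: 118 × 9/16 = 66.375
  chocolate: 118 × 3/16 = 22.125
  yellow: 118 × 4/16 = 29.5
χ² = Σ (O − E)² / E
  black: (69 − 66.375)² / 66.375 = 0.1038
  chocolate: (21 − 22.125)² / 22.125 = 0.0572
  yellow: (28 − 29.5)² / 29.5 = 0.0763
χ² = 0.1038 + 0.0572 + 0.0763 = 0.2373 ≈ 0.237

0.237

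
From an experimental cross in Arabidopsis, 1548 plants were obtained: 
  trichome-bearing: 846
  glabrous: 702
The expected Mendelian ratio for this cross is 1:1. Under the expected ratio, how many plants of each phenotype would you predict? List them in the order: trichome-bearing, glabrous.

774, 774

Expected counts for N = 1548 under a 1:1 ratio (total parts = 2):
  trichome-bearing: 1548 × 1/2 = 774
  glabrous: 1548 × 1/2 = 774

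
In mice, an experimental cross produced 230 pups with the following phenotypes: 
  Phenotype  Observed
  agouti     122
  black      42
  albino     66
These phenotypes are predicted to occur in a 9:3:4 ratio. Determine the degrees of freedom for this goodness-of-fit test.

2

A goodness-of-fit test with 3 phenotype classes has df = 3 − 1 = 2.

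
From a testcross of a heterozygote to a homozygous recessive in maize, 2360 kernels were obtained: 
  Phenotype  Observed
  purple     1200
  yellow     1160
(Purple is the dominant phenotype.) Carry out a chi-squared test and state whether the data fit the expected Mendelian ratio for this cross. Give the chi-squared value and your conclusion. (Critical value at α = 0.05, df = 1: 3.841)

0.678; consistent

A testcross of a heterozygote (Aa × aa) gives a 1:1 phenotypic ratio.
Total ratio parts = 2. Expected numbers out of 2360:
  purple: 2360 × 1/2 = 1180
  yellow: 2360 × 1/2 = 1180
χ² = Σ (O − E)² / E
  purple: (1200 − 1180)² / 1180 = 0.3390
  yellow: (1160 − 1180)² / 1180 = 0.3390
χ² = 0.3390 + 0.3390 = 0.678
Degrees of freedom = 2 − 1 = 1; critical value at α = 0.05 is 3.841.
Since 0.678 < 3.841, we fail to reject the null hypothesis — the data are consistent with the 1:1 ratio.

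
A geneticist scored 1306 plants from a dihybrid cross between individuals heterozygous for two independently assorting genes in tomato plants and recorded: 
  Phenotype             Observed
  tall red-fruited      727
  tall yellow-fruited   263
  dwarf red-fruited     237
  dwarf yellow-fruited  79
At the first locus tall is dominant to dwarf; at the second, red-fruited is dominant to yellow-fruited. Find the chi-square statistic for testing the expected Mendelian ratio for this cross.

1.758

A dihybrid F₂ with independent assortment and complete dominance at both loci gives a 9:3:3:1 phenotypic ratio.
Under the 9:3:3:1 hypothesis (Σ ratio = 16, N = 1306):
  tall red-fruited: 1306 × 9/16 = 734.625
  tall yellow-fruited: 1306 × 3/16 = 244.875
  dwarf red-fruited: 1306 × 3/16 = 244.875
  dwarf yellow-fruited: 1306 × 1/16 = 81.625
χ² = Σ (O − E)² / E
  tall red-fruited: (727 − 734.625)² / 734.625 = 0.0791
  tall yellow-fruited: (263 − 244.875)² / 244.875 = 1.3416
  dwarf red-fruited: (237 − 244.875)² / 244.875 = 0.2533
  dwarf yellow-fruited: (79 − 81.625)² / 81.625 = 0.0844
χ² = 0.0791 + 1.3416 + 0.2533 + 0.0844 = 1.7584 ≈ 1.758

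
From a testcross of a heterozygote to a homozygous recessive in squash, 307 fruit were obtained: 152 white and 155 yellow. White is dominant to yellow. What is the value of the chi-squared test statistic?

0.029

A testcross of a heterozygote (Aa × aa) gives a 1:1 phenotypic ratio.
Total ratio parts = 2. Expected numbers out of 307:
  white: 307 × 1/2 = 153.5
  yellow: 307 × 1/2 = 153.5
χ² = Σ (O − E)² / E
  white: (152 − 153.5)² / 153.5 = 0.0147
  yellow: (155 − 153.5)² / 153.5 = 0.0147
χ² = 0.0147 + 0.0147 = 0.0294 ≈ 0.029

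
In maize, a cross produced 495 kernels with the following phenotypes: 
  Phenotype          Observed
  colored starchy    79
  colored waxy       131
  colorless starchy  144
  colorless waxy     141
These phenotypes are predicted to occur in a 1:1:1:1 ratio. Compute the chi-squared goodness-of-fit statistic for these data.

Expected counts for N = 495 under a 1:1:1:1 ratio (total parts = 4):
  colored starchy: 495 × 1/4 = 123.75
  colored waxy: 495 × 1/4 = 123.75
  colorless starchy: 495 × 1/4 = 123.75
  colorless waxy: 495 × 1/4 = 123.75
χ² = Σ (O − E)² / E
  colored starchy: (79 − 123.75)² / 123.75 = 16.1823
  colored waxy: (131 − 123.75)² / 123.75 = 0.4247
  colorless starchy: (144 − 123.75)² / 123.75 = 3.3136
  colorless waxy: (141 − 123.75)² / 123.75 = 2.4045
χ² = 16.1823 + 0.4247 + 3.3136 + 2.4045 = 22.3251 ≈ 22.325

22.325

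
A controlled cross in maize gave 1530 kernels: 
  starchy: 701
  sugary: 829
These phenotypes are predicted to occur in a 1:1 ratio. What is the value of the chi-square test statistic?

Expected counts for N = 1530 under a 1:1 ratio (total parts = 2):
  starchy: 1530 × 1/2 = 765
  sugary: 1530 × 1/2 = 765
χ² = Σ (O − E)² / E
  starchy: (701 − 765)² / 765 = 5.3542
  sugary: (829 − 765)² / 765 = 5.3542
χ² = 5.3542 + 5.3542 = 10.7084 ≈ 10.708

10.708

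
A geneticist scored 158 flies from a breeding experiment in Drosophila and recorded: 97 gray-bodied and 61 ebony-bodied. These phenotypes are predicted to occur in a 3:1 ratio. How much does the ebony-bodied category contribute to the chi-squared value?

11.703

The 3:1 ratio has 4 parts, so with N = 158 the expected counts are:
  gray-bodied: 158 × 3/4 = 118.5
  ebony-bodied: 158 × 1/4 = 39.5
Contribution of ebony-bodied: (61 − 39.5)² / 39.5 = 11.7025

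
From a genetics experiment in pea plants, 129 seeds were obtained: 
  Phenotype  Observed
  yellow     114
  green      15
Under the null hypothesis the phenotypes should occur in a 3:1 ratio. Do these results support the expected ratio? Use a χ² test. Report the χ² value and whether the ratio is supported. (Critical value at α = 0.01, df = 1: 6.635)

12.302; not consistent

Total ratio parts = 4. Expected numbers out of 129:
  yellow: 129 × 3/4 = 96.75
  green: 129 × 1/4 = 32.25
χ² = Σ (O − E)² / E
  yellow: (114 − 96.75)² / 96.75 = 3.0756
  green: (15 − 32.25)² / 32.25 = 9.2267
χ² = 3.0756 + 9.2267 = 12.3023 ≈ 12.302
Degrees of freedom = 2 − 1 = 1; critical value at α = 0.01 is 6.635.
Since 12.302 > 6.635, we reject the null hypothesis — the data do not fit the 3:1 ratio.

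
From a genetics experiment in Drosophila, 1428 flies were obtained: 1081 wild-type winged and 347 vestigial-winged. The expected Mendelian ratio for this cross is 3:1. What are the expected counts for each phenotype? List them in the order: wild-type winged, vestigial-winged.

1071, 357

Under the 3:1 hypothesis (Σ ratio = 4, N = 1428):
  wild-type winged: 1428 × 3/4 = 1071
  vestigial-winged: 1428 × 1/4 = 357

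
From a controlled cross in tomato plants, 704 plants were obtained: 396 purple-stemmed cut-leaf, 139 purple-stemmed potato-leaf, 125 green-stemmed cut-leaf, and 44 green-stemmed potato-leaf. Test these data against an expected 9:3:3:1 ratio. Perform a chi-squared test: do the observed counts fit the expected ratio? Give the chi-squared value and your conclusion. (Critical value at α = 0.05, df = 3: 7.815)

Total ratio parts = 16. Expected numbers out of 704:
  purple-stemmed cut-leaf: 704 × 9/16 = 396
  purple-stemmed potato-leaf: 704 × 3/16 = 132
  green-stemmed cut-leaf: 704 × 3/16 = 132
  green-stemmed potato-leaf: 704 × 1/16 = 44
χ² = Σ (O − E)² / E
  purple-stemmed cut-leaf: (396 − 396)² / 396 = 0.0000
  purple-stemmed potato-leaf: (139 − 132)² / 132 = 0.3712
  green-stemmed cut-leaf: (125 − 132)² / 132 = 0.3712
  green-stemmed potato-leaf: (44 − 44)² / 44 = 0.0000
χ² = 0.0000 + 0.3712 + 0.3712 + 0.0000 = 0.7424 ≈ 0.742
Degrees of freedom = 4 − 1 = 3; critical value at α = 0.05 is 7.815.
Since 0.742 < 7.815, we fail to reject the null hypothesis — the data are consistent with the 9:3:3:1 ratio.

0.742; consistent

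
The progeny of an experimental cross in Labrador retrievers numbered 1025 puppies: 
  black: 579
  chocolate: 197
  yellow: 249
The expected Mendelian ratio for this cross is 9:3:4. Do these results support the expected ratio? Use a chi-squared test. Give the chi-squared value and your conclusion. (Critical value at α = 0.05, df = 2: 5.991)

0.336; consistent

The 9:3:4 ratio has 16 parts, so with N = 1025 the expected counts are:
  black: 1025 × 9/16 = 576.5625
  chocolate: 1025 × 3/16 = 192.1875
  yellow: 1025 × 4/16 = 256.25
χ² = Σ (O − E)² / E
  black: (579 − 576.5625)² / 576.5625 = 0.0103
  chocolate: (197 − 192.1875)² / 192.1875 = 0.1205
  yellow: (249 − 256.25)² / 256.25 = 0.2051
χ² = 0.0103 + 0.1205 + 0.2051 = 0.3359 ≈ 0.336
Degrees of freedom = 3 − 1 = 2; critical value at α = 0.05 is 5.991.
Since 0.336 < 5.991, we fail to reject the null hypothesis — the data are consistent with the 9:3:4 ratio.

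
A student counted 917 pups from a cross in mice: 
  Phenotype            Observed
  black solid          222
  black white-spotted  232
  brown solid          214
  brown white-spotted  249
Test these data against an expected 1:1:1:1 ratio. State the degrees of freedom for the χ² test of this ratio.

A goodness-of-fit test with 4 phenotype classes has df = 4 − 1 = 3.

3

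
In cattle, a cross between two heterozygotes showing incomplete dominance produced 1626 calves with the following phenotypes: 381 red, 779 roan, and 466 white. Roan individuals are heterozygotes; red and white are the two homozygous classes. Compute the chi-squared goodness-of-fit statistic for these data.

With incomplete dominance, a heterozygote × heterozygote cross gives a 1:2:1 phenotypic ratio.
Total ratio parts = 4. Expected numbers out of 1626:
  red: 1626 × 1/4 = 406.5
  roan: 1626 × 2/4 = 813
  white: 1626 × 1/4 = 406.5
χ² = Σ (O − E)² / E
  red: (381 − 406.5)² / 406.5 = 1.5996
  roan: (779 − 813)² / 813 = 1.4219
  white: (466 − 406.5)² / 406.5 = 8.7091
χ² = 1.5996 + 1.4219 + 8.7091 = 11.7306 ≈ 11.731

11.731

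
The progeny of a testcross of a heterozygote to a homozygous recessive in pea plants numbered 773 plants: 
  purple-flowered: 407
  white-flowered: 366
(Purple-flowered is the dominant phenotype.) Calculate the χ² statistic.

2.175

A testcross of a heterozygote (Aa × aa) gives a 1:1 phenotypic ratio.
The 1:1 ratio has 2 parts, so with N = 773 the expected counts are:
  purple-flowered: 773 × 1/2 = 386.5
  white-flowered: 773 × 1/2 = 386.5
χ² = Σ (O − E)² / E
  purple-flowered: (407 − 386.5)² / 386.5 = 1.0873
  white-flowered: (366 − 386.5)² / 386.5 = 1.0873
χ² = 1.0873 + 1.0873 = 2.1746 ≈ 2.175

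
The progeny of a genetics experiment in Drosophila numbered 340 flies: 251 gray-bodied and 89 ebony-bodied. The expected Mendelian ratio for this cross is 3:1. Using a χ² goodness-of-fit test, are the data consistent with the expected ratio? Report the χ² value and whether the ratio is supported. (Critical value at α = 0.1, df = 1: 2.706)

Under the 3:1 hypothesis (Σ ratio = 4, N = 340):
  gray-bodied: 340 × 3/4 = 255
  ebony-bodied: 340 × 1/4 = 85
χ² = Σ (O − E)² / E
  gray-bodied: (251 − 255)² / 255 = 0.0627
  ebony-bodied: (89 − 85)² / 85 = 0.1882
χ² = 0.0627 + 0.1882 = 0.2509 ≈ 0.251
Degrees of freedom = 2 − 1 = 1; critical value at α = 0.1 is 2.706.
Since 0.251 < 2.706, we fail to reject the null hypothesis — the data are consistent with the 3:1 ratio.

0.251; consistent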